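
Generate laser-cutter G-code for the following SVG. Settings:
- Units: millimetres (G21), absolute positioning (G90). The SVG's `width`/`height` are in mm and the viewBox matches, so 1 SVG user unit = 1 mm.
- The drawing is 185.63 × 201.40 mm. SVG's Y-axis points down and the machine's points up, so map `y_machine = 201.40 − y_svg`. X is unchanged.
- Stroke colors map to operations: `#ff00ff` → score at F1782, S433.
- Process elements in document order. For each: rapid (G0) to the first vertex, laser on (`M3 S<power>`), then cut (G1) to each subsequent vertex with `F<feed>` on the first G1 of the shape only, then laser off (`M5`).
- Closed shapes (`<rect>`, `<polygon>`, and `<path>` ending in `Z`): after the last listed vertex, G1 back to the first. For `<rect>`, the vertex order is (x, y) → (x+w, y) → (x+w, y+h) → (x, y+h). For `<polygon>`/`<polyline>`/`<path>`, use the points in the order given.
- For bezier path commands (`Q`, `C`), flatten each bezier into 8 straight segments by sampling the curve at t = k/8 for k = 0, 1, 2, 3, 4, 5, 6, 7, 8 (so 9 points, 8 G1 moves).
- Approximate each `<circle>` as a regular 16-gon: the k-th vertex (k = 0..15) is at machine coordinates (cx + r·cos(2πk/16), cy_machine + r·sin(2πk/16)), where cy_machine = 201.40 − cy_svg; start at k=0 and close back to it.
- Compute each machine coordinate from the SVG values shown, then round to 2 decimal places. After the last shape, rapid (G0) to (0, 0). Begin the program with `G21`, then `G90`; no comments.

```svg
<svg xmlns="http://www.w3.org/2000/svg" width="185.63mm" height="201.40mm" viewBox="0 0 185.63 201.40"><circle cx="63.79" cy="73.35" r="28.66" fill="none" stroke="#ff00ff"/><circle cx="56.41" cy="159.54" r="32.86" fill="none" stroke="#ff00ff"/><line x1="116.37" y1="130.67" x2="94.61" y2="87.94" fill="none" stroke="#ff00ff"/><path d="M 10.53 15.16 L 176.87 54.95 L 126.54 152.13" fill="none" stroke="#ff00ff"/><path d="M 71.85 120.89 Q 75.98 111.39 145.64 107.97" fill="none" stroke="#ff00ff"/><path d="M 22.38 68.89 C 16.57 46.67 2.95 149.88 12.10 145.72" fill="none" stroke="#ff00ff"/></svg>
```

1 u = 1 mm; y_m = 201.40 − y.

[1] `<circle>` circle, #ff00ff→score S433 F1782: (92.45,128.05) → (90.27,139.02) → (84.06,148.32) → (74.76,154.53) → (63.79,156.71) → (52.82,154.53) → (43.52,148.32) → (37.31,139.02) → (35.13,128.05) → (37.31,117.08) → (43.52,107.78) → (52.82,101.57) → (63.79,99.39) → (74.76,101.57) → (84.06,107.78) → (90.27,117.08) → (92.45,128.05) (closed)

[2] `<circle>` circle, #ff00ff→score S433 F1782: (89.27,41.86) → (86.77,54.43) → (79.65,65.10) → (68.98,72.22) → (56.41,74.72) → (43.84,72.22) → (33.17,65.10) → (26.05,54.43) → (23.55,41.86) → (26.05,29.29) → (33.17,18.62) → (43.84,11.50) → (56.41,9.00) → (68.98,11.50) → (79.65,18.62) → (86.77,29.29) → (89.27,41.86) (closed)

[3] `<line>` line segment, #ff00ff→score S433 F1782: (116.37,70.73) → (94.61,113.46)

[4] `<path>` open polyline, #ff00ff→score S433 F1782: (10.53,186.24) → (176.87,146.45) → (126.54,49.27)

[5] `<path>` quadratic bezier, #ff00ff→score S433 F1782: (71.85,80.51) → (73.91,82.79) → (78.01,84.88) → (84.16,86.78) → (92.36,88.49) → (102.61,90.01) → (114.91,91.34) → (129.25,92.48) → (145.64,93.43)

[6] `<path>` cubic bezier, #ff00ff→score S433 F1782: (22.38,132.51) → (19.89,135.42) → (17.04,129.29) → (14.16,116.87) → (11.63,100.87) → (9.80,84.02) → (9.03,69.05) → (9.68,58.70) → (12.10,55.68)

G21
G90
G0 X92.45 Y128.05
M3 S433
G1 X90.27 Y139.02 F1782
G1 X84.06 Y148.32
G1 X74.76 Y154.53
G1 X63.79 Y156.71
G1 X52.82 Y154.53
G1 X43.52 Y148.32
G1 X37.31 Y139.02
G1 X35.13 Y128.05
G1 X37.31 Y117.08
G1 X43.52 Y107.78
G1 X52.82 Y101.57
G1 X63.79 Y99.39
G1 X74.76 Y101.57
G1 X84.06 Y107.78
G1 X90.27 Y117.08
G1 X92.45 Y128.05
M5
G0 X89.27 Y41.86
M3 S433
G1 X86.77 Y54.43 F1782
G1 X79.65 Y65.10
G1 X68.98 Y72.22
G1 X56.41 Y74.72
G1 X43.84 Y72.22
G1 X33.17 Y65.10
G1 X26.05 Y54.43
G1 X23.55 Y41.86
G1 X26.05 Y29.29
G1 X33.17 Y18.62
G1 X43.84 Y11.50
G1 X56.41 Y9.00
G1 X68.98 Y11.50
G1 X79.65 Y18.62
G1 X86.77 Y29.29
G1 X89.27 Y41.86
M5
G0 X116.37 Y70.73
M3 S433
G1 X94.61 Y113.46 F1782
M5
G0 X10.53 Y186.24
M3 S433
G1 X176.87 Y146.45 F1782
G1 X126.54 Y49.27
M5
G0 X71.85 Y80.51
M3 S433
G1 X73.91 Y82.79 F1782
G1 X78.01 Y84.88
G1 X84.16 Y86.78
G1 X92.36 Y88.49
G1 X102.61 Y90.01
G1 X114.91 Y91.34
G1 X129.25 Y92.48
G1 X145.64 Y93.43
M5
G0 X22.38 Y132.51
M3 S433
G1 X19.89 Y135.42 F1782
G1 X17.04 Y129.29
G1 X14.16 Y116.87
G1 X11.63 Y100.87
G1 X9.80 Y84.02
G1 X9.03 Y69.05
G1 X9.68 Y58.70
G1 X12.10 Y55.68
M5
G0 X0.00 Y0.00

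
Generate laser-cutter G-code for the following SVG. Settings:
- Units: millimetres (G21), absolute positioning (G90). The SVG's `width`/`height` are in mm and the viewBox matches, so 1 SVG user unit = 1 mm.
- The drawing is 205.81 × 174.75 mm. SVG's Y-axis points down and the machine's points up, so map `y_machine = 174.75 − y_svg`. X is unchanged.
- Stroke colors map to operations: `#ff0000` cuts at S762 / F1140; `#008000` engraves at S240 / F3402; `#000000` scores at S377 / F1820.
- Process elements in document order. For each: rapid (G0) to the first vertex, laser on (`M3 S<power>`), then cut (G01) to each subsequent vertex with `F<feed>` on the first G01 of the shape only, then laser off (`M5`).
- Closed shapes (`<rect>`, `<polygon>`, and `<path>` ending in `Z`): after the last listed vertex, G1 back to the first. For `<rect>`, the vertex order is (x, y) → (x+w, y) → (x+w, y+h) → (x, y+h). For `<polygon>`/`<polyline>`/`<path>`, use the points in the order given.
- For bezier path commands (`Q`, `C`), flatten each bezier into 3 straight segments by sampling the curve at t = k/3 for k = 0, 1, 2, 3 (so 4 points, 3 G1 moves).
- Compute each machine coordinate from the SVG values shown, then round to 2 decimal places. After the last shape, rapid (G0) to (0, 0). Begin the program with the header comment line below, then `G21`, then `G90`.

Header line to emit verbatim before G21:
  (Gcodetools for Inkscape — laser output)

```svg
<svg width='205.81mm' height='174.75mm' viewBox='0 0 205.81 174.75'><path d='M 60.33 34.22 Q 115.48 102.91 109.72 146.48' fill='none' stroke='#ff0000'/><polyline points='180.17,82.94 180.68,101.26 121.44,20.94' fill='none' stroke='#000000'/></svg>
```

viewBox `0 0 205.81 174.75` with mm width/height → 1 unit = 1 mm. Flip: y_m = 174.75 − y_svg.

**Shape 1** — `<path>` quadratic bezier, stroke `#ff0000` → cut (S762, F1140). Control points (SVG): P0=(60.33,34.22), P1=(115.48,102.91), P2=(109.72,146.48); sampled at t=k/3. Machine vertices: (60.33,140.53) → (90.33,97.53) → (106.79,60.11) → (109.72,28.27). Open path.

**Shape 2** — `<polyline>` open polyline, stroke `#000000` → score (S377, F1820). Machine vertices: (180.17,91.81) → (180.68,73.49) → (121.44,153.81). Open path.

(Gcodetools for Inkscape — laser output)
G21
G90
G0 X60.33 Y140.53
M3 S762
G01 X90.33 Y97.53 F1140
G01 X106.79 Y60.11
G01 X109.72 Y28.27
M5
G0 X180.17 Y91.81
M3 S377
G01 X180.68 Y73.49 F1820
G01 X121.44 Y153.81
M5
G0 X0.00 Y0.00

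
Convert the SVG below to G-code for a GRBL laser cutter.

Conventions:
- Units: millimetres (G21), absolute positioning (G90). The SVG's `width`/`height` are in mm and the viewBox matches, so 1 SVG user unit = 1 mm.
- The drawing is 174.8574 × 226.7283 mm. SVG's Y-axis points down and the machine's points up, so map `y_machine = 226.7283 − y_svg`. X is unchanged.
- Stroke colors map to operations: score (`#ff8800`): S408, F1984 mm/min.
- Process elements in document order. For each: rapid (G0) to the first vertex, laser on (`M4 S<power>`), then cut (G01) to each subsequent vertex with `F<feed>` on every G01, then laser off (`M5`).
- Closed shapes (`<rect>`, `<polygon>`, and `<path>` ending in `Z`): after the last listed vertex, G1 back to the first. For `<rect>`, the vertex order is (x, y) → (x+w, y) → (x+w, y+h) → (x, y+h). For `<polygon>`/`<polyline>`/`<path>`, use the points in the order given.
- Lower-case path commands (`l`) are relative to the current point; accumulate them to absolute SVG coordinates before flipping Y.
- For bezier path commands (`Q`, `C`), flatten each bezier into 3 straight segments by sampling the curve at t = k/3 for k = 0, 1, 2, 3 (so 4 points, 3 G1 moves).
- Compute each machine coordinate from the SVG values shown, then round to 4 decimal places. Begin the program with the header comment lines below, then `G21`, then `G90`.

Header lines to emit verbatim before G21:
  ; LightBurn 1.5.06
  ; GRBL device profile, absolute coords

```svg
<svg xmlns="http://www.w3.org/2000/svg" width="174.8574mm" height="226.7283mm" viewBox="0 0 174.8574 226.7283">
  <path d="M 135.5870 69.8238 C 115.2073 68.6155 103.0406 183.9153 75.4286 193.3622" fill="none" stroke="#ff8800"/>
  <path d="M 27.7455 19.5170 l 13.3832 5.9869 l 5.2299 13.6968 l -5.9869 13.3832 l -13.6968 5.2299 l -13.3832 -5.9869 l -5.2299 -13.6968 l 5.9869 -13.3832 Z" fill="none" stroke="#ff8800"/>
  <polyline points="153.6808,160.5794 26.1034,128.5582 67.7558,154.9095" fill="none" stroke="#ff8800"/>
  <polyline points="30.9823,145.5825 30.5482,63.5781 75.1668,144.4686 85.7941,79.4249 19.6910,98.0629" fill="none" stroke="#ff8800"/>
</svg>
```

; LightBurn 1.5.06
; GRBL device profile, absolute coords
G21
G90
G0 X135.5870 Y156.9045
M4 S408
G01 X117.0687 Y127.5124 F1984
G01 X98.7684 Y69.8617 F1984
G01 X75.4286 Y33.3661 F1984
M5
G0 X27.7455 Y207.2113
M4 S408
G01 X41.1287 Y201.2244 F1984
G01 X46.3586 Y187.5276 F1984
G01 X40.3717 Y174.1444 F1984
G01 X26.6749 Y168.9145 F1984
G01 X13.2917 Y174.9014 F1984
G01 X8.0618 Y188.5982 F1984
G01 X14.0487 Y201.9814 F1984
G01 X27.7455 Y207.2113 F1984
M5
G0 X153.6808 Y66.1489
M4 S408
G01 X26.1034 Y98.1701 F1984
G01 X67.7558 Y71.8188 F1984
M5
G0 X30.9823 Y81.1458
M4 S408
G01 X30.5482 Y163.1502 F1984
G01 X75.1668 Y82.2597 F1984
G01 X85.7941 Y147.3034 F1984
G01 X19.6910 Y128.6654 F1984
M5

Since the viewBox matches the mm dimensions, user units are millimetres directly. The only transform is the Y-flip y_m = 226.7283 − y_svg.

Shape 1 is a cubic bezier drawn with `<path>`. Its stroke #ff8800 means score at S408, F1984. After flipping Y the toolpath is (135.5870,156.9045) → (117.0687,127.5124) → (98.7684,69.8617) → (75.4286,33.3661).

Shape 2 is a regular polygon drawn with `<path>`. Its stroke #ff8800 means score at S408, F1984. After flipping Y the toolpath is (27.7455,207.2113) → (41.1287,201.2244) → (46.3586,187.5276) → (40.3717,174.1444) → (26.6749,168.9145) → (13.2917,174.9014) → (8.0618,188.5982) → (14.0487,201.9814) → (27.7455,207.2113), returning to the start.

Shape 3 is a open polyline drawn with `<polyline>`. Its stroke #ff8800 means score at S408, F1984. After flipping Y the toolpath is (153.6808,66.1489) → (26.1034,98.1701) → (67.7558,71.8188).

Shape 4 is a open polyline drawn with `<polyline>`. Its stroke #ff8800 means score at S408, F1984. After flipping Y the toolpath is (30.9823,81.1458) → (30.5482,163.1502) → (75.1668,82.2597) → (85.7941,147.3034) → (19.6910,128.6654).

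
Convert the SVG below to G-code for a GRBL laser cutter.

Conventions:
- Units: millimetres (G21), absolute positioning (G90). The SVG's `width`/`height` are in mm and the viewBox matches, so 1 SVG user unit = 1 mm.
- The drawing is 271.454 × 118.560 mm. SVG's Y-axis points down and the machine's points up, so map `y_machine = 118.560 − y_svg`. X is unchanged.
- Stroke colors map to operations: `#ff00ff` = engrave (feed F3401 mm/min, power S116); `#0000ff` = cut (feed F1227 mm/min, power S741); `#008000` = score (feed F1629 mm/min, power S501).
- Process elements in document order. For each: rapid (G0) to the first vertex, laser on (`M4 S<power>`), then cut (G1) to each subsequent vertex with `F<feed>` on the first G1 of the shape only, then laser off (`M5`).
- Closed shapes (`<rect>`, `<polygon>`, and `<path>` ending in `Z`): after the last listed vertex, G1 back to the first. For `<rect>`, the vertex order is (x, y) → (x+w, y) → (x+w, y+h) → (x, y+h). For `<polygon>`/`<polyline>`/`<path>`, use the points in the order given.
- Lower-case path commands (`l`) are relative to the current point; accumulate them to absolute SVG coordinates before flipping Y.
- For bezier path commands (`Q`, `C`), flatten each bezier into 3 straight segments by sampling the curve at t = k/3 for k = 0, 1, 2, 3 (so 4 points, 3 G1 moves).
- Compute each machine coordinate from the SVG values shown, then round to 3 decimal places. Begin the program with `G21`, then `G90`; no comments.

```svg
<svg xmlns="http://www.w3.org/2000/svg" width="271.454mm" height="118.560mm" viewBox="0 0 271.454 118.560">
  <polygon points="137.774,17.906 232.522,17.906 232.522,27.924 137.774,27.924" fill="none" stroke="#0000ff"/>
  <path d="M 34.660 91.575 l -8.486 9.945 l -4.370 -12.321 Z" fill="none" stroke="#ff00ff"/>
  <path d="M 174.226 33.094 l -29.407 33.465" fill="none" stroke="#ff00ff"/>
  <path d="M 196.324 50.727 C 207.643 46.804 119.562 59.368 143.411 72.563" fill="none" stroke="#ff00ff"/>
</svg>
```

Since the viewBox matches the mm dimensions, user units are millimetres directly. The only transform is the Y-flip y_m = 118.560 − y_svg.

Shape 1 is a rectangle drawn with `<polygon>`. Its stroke #0000ff means cut at S741, F1227. After flipping Y the toolpath is (137.774,100.654) → (232.522,100.654) → (232.522,90.636) → (137.774,90.636) → (137.774,100.654), returning to the start.

Shape 2 is a regular polygon drawn with `<path>`. Its stroke #ff00ff means engrave at S116, F3401. After flipping Y the toolpath is (34.660,26.985) → (26.174,17.040) → (21.804,29.361) → (34.660,26.985), returning to the start.

Shape 3 is a line segment drawn with `<path>`. Its stroke #ff00ff means engrave at S116, F3401. After flipping Y the toolpath is (174.226,85.466) → (144.819,52.001).

Shape 4 is a cubic bezier drawn with `<path>`. Its stroke #ff00ff means engrave at S116, F3401. After flipping Y the toolpath is (196.324,67.833) → (182.337,66.848) → (149.045,58.394) → (143.411,45.997).

G21
G90
G0 X137.774 Y100.654
M4 S741
G1 X232.522 Y100.654 F1227
G1 X232.522 Y90.636
G1 X137.774 Y90.636
G1 X137.774 Y100.654
M5
G0 X34.660 Y26.985
M4 S116
G1 X26.174 Y17.040 F3401
G1 X21.804 Y29.361
G1 X34.660 Y26.985
M5
G0 X174.226 Y85.466
M4 S116
G1 X144.819 Y52.001 F3401
M5
G0 X196.324 Y67.833
M4 S116
G1 X182.337 Y66.848 F3401
G1 X149.045 Y58.394
G1 X143.411 Y45.997
M5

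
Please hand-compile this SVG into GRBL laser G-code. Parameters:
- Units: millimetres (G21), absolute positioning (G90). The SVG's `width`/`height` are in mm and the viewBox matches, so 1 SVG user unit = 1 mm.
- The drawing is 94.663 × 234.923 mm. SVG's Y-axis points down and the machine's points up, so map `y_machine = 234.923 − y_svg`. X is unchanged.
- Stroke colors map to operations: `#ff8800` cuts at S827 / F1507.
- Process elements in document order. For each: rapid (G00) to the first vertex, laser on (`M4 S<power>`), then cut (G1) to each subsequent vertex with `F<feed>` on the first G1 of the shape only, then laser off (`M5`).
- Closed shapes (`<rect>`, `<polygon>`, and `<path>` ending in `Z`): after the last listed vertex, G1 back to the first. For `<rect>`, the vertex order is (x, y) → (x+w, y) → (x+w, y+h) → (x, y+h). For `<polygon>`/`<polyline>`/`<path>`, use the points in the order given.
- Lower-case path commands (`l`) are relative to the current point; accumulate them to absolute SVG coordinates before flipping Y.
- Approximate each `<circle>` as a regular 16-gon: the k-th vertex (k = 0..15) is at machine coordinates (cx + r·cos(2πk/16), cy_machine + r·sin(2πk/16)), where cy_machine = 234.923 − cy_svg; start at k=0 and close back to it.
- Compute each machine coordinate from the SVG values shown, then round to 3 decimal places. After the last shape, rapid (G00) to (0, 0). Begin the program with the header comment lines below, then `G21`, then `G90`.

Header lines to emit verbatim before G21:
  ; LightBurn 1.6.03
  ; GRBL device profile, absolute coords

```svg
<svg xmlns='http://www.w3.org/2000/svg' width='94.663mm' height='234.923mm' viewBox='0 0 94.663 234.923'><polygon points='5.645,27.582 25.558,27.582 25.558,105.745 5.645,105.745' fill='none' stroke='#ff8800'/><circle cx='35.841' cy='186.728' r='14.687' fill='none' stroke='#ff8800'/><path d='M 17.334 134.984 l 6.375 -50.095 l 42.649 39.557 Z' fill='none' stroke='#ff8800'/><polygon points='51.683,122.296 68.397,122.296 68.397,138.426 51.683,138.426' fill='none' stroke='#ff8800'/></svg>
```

Since the viewBox matches the mm dimensions, user units are millimetres directly. The only transform is the Y-flip y_m = 234.923 − y_svg.

Shape 1 is a rectangle drawn with `<polygon>`. Its stroke #ff8800 means cut at S827, F1507. After flipping Y the toolpath is (5.645,207.341) → (25.558,207.341) → (25.558,129.178) → (5.645,129.178) → (5.645,207.341), returning to the start.

Shape 2 is a circle drawn with `<circle>`. Its stroke #ff8800 means cut at S827, F1507. After flipping Y the toolpath is (50.528,48.195) → (49.410,53.815) → (46.226,58.580) → (41.461,61.764) → (35.841,62.882) → (30.221,61.764) → (25.456,58.580) → (22.272,53.815) → (21.154,48.195) → (22.272,42.575) → (25.456,37.810) → (30.221,34.626) → (35.841,33.508) → (41.461,34.626) → (46.226,37.810) → (49.410,42.575) → (50.528,48.195), returning to the start.

Shape 3 is a closed polygon drawn with `<path>`. Its stroke #ff8800 means cut at S827, F1507. After flipping Y the toolpath is (17.334,99.939) → (23.709,150.034) → (66.358,110.477) → (17.334,99.939), returning to the start.

Shape 4 is a rectangle drawn with `<polygon>`. Its stroke #ff8800 means cut at S827, F1507. After flipping Y the toolpath is (51.683,112.627) → (68.397,112.627) → (68.397,96.497) → (51.683,96.497) → (51.683,112.627), returning to the start.

; LightBurn 1.6.03
; GRBL device profile, absolute coords
G21
G90
G00 X5.645 Y207.341
M4 S827
G1 X25.558 Y207.341 F1507
G1 X25.558 Y129.178
G1 X5.645 Y129.178
G1 X5.645 Y207.341
M5
G00 X50.528 Y48.195
M4 S827
G1 X49.410 Y53.815 F1507
G1 X46.226 Y58.580
G1 X41.461 Y61.764
G1 X35.841 Y62.882
G1 X30.221 Y61.764
G1 X25.456 Y58.580
G1 X22.272 Y53.815
G1 X21.154 Y48.195
G1 X22.272 Y42.575
G1 X25.456 Y37.810
G1 X30.221 Y34.626
G1 X35.841 Y33.508
G1 X41.461 Y34.626
G1 X46.226 Y37.810
G1 X49.410 Y42.575
G1 X50.528 Y48.195
M5
G00 X17.334 Y99.939
M4 S827
G1 X23.709 Y150.034 F1507
G1 X66.358 Y110.477
G1 X17.334 Y99.939
M5
G00 X51.683 Y112.627
M4 S827
G1 X68.397 Y112.627 F1507
G1 X68.397 Y96.497
G1 X51.683 Y96.497
G1 X51.683 Y112.627
M5
G00 X0.000 Y0.000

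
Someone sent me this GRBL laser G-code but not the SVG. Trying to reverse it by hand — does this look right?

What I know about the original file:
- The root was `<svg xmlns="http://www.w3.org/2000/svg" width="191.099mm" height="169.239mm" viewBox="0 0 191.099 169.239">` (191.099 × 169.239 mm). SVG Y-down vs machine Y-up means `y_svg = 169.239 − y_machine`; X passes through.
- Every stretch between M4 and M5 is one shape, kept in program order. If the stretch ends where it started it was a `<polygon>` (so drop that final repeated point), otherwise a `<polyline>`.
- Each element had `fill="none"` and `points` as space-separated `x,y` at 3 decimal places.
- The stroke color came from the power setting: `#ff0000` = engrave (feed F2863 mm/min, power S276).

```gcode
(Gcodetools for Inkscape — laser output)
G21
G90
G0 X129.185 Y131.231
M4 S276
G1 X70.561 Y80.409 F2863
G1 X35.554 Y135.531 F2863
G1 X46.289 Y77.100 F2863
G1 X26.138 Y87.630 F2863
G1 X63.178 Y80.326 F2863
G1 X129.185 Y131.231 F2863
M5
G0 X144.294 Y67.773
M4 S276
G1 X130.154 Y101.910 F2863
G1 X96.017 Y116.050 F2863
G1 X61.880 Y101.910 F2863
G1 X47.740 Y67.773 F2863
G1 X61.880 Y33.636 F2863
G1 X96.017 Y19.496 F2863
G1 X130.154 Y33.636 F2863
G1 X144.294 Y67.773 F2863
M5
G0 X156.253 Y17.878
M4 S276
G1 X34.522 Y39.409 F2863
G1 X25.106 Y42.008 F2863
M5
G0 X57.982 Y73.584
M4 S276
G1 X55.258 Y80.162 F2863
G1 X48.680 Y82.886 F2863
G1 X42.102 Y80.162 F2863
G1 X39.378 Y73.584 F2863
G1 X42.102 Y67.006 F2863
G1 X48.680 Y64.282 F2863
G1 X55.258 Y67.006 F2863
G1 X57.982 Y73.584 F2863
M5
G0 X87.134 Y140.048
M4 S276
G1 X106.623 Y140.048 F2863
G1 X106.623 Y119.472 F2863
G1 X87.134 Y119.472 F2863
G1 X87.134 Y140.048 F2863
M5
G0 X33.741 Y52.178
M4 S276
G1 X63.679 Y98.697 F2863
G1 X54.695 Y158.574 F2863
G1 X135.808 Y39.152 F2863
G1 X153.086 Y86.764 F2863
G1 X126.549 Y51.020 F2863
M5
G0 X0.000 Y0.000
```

<svg xmlns="http://www.w3.org/2000/svg" width="191.099mm" height="169.239mm" viewBox="0 0 191.099 169.239">
  <polygon points="129.185,38.008 70.561,88.830 35.554,33.708 46.289,92.139 26.138,81.609 63.178,88.913" fill="none" stroke="#ff0000"/>
  <polygon points="144.294,101.466 130.154,67.329 96.017,53.189 61.880,67.329 47.740,101.466 61.880,135.603 96.017,149.743 130.154,135.603" fill="none" stroke="#ff0000"/>
  <polyline points="156.253,151.361 34.522,129.830 25.106,127.231" fill="none" stroke="#ff0000"/>
  <polygon points="57.982,95.655 55.258,89.077 48.680,86.353 42.102,89.077 39.378,95.655 42.102,102.233 48.680,104.957 55.258,102.233" fill="none" stroke="#ff0000"/>
  <polygon points="87.134,29.191 106.623,29.191 106.623,49.767 87.134,49.767" fill="none" stroke="#ff0000"/>
  <polyline points="33.741,117.061 63.679,70.542 54.695,10.665 135.808,130.087 153.086,82.475 126.549,118.219" fill="none" stroke="#ff0000"/>
</svg>

Each laser-on run becomes one SVG element. Flip Y back into SVG space with y_svg = 169.239 − y_machine. Every run uses S276, so all elements get stroke `#ff0000` (engrave).

Run 1: The run returns to its start, so emit a `<polygon>` with points (Y-flipped): 129.185,38.008 70.561,88.830 35.554,33.708 46.289,92.139 26.138,81.609 63.178,88.913.

Run 2: The run returns to its start, so emit a `<polygon>` with points (Y-flipped): 144.294,101.466 130.154,67.329 96.017,53.189 61.880,67.329 47.740,101.466 61.880,135.603 96.017,149.743 130.154,135.603.

Run 3: The run is open, so emit a `<polyline>` with points (Y-flipped): 156.253,151.361 34.522,129.830 25.106,127.231.

Run 4: The run returns to its start, so emit a `<polygon>` with points (Y-flipped): 57.982,95.655 55.258,89.077 48.680,86.353 42.102,89.077 39.378,95.655 42.102,102.233 48.680,104.957 55.258,102.233.

Run 5: The run returns to its start, so emit a `<polygon>` with points (Y-flipped): 87.134,29.191 106.623,29.191 106.623,49.767 87.134,49.767.

Run 6: The run is open, so emit a `<polyline>` with points (Y-flipped): 33.741,117.061 63.679,70.542 54.695,10.665 135.808,130.087 153.086,82.475 126.549,118.219.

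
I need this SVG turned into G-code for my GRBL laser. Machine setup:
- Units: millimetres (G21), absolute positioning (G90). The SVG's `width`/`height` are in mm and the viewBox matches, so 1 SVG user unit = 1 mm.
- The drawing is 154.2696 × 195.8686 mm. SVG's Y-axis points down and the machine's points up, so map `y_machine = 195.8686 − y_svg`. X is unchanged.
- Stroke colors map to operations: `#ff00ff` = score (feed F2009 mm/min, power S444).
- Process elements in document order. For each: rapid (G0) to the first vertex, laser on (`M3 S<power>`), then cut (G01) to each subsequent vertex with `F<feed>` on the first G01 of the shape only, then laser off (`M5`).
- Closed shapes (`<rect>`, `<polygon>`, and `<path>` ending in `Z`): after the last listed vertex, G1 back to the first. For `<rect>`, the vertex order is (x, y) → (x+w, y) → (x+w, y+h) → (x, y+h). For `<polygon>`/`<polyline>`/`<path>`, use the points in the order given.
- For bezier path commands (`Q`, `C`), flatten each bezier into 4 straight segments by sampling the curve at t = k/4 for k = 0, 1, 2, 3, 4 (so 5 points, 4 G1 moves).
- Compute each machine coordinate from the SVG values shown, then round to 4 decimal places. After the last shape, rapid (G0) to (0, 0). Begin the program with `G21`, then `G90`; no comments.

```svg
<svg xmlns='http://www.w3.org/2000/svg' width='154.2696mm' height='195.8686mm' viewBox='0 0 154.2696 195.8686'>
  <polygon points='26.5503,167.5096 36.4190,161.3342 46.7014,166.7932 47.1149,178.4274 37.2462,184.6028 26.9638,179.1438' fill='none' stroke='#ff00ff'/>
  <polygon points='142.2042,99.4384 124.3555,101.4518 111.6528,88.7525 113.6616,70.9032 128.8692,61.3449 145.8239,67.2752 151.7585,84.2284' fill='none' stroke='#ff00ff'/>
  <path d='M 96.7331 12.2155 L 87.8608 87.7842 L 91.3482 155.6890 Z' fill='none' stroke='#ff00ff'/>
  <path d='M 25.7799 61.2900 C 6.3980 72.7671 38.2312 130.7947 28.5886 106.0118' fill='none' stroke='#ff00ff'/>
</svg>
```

viewBox `0 0 154.2696 195.8686` with mm width/height → 1 unit = 1 mm. Flip: y_m = 195.8686 − y_svg.

**Shape 1** — `<polygon>` regular polygon, stroke `#ff00ff` → score (S444, F2009). Machine vertices: (26.5503,28.3590) → (36.4190,34.5344) → (46.7014,29.0754) → (47.1149,17.4412) → (37.2462,11.2658) → (26.9638,16.7248) → (26.5503,28.3590). Closed: final G1 returns to the first vertex.

**Shape 2** — `<polygon>` regular polygon, stroke `#ff00ff` → score (S444, F2009). Machine vertices: (142.2042,96.4302) → (124.3555,94.4168) → (111.6528,107.1161) → (113.6616,124.9654) → (128.8692,134.5237) → (145.8239,128.5934) → (151.7585,111.6402) → (142.2042,96.4302). Closed: final G1 returns to the first vertex.

**Shape 3** — `<path>` closed polygon, stroke `#ff00ff` → score (S444, F2009). Machine vertices: (96.7331,183.6531) → (87.8608,108.0844) → (91.3482,40.1796) → (96.7331,183.6531). Closed: final G1 returns to the first vertex.

**Shape 4** — `<path>` cubic bezier, stroke `#ff00ff` → score (S444, F2009). Control points (SVG): P0=(25.7799,61.2900), P1=(6.3980,72.7671), P2=(38.2312,130.7947), P3=(28.5886,106.0118); sampled at t=k/4. Machine vertices: (25.7799,134.5786) → (19.3980,119.2638) → (23.5320,98.6202) → (29.4921,84.7753) → (28.5886,89.8568). Open path.

G21
G90
G0 X26.5503 Y28.3590
M3 S444
G01 X36.4190 Y34.5344 F2009
G01 X46.7014 Y29.0754
G01 X47.1149 Y17.4412
G01 X37.2462 Y11.2658
G01 X26.9638 Y16.7248
G01 X26.5503 Y28.3590
M5
G0 X142.2042 Y96.4302
M3 S444
G01 X124.3555 Y94.4168 F2009
G01 X111.6528 Y107.1161
G01 X113.6616 Y124.9654
G01 X128.8692 Y134.5237
G01 X145.8239 Y128.5934
G01 X151.7585 Y111.6402
G01 X142.2042 Y96.4302
M5
G0 X96.7331 Y183.6531
M3 S444
G01 X87.8608 Y108.0844 F2009
G01 X91.3482 Y40.1796
G01 X96.7331 Y183.6531
M5
G0 X25.7799 Y134.5786
M3 S444
G01 X19.3980 Y119.2638 F2009
G01 X23.5320 Y98.6202
G01 X29.4921 Y84.7753
G01 X28.5886 Y89.8568
M5
G0 X0.0000 Y0.0000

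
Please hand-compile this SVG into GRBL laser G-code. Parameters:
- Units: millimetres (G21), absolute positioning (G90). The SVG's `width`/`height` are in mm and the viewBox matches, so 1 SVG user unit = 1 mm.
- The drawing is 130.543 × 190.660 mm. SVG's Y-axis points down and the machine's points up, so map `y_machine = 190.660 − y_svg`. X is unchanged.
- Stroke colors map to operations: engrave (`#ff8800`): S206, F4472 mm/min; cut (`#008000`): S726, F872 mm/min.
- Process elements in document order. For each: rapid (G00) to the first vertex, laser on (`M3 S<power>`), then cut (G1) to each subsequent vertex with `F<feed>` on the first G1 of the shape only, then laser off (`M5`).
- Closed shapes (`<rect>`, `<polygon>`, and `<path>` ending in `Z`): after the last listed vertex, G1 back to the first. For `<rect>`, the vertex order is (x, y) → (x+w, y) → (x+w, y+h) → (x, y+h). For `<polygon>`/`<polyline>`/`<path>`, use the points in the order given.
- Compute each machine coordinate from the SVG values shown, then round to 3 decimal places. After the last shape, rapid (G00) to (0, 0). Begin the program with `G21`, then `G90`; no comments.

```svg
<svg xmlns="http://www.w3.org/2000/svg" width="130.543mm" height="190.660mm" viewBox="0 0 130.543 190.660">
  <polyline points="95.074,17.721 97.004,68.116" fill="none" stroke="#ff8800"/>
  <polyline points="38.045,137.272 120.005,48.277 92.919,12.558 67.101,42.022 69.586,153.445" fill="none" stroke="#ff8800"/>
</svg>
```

G21
G90
G00 X95.074 Y172.939
M3 S206
G1 X97.004 Y122.544 F4472
M5
G00 X38.045 Y53.388
M3 S206
G1 X120.005 Y142.383 F4472
G1 X92.919 Y178.102
G1 X67.101 Y148.638
G1 X69.586 Y37.215
M5
G00 X0.000 Y0.000

Since the viewBox matches the mm dimensions, user units are millimetres directly. The only transform is the Y-flip y_m = 190.660 − y_svg.

Shape 1 is a line segment drawn with `<polyline>`. Its stroke #ff8800 means engrave at S206, F4472. After flipping Y the toolpath is (95.074,172.939) → (97.004,122.544).

Shape 2 is a open polyline drawn with `<polyline>`. Its stroke #ff8800 means engrave at S206, F4472. After flipping Y the toolpath is (38.045,53.388) → (120.005,142.383) → (92.919,178.102) → (67.101,148.638) → (69.586,37.215).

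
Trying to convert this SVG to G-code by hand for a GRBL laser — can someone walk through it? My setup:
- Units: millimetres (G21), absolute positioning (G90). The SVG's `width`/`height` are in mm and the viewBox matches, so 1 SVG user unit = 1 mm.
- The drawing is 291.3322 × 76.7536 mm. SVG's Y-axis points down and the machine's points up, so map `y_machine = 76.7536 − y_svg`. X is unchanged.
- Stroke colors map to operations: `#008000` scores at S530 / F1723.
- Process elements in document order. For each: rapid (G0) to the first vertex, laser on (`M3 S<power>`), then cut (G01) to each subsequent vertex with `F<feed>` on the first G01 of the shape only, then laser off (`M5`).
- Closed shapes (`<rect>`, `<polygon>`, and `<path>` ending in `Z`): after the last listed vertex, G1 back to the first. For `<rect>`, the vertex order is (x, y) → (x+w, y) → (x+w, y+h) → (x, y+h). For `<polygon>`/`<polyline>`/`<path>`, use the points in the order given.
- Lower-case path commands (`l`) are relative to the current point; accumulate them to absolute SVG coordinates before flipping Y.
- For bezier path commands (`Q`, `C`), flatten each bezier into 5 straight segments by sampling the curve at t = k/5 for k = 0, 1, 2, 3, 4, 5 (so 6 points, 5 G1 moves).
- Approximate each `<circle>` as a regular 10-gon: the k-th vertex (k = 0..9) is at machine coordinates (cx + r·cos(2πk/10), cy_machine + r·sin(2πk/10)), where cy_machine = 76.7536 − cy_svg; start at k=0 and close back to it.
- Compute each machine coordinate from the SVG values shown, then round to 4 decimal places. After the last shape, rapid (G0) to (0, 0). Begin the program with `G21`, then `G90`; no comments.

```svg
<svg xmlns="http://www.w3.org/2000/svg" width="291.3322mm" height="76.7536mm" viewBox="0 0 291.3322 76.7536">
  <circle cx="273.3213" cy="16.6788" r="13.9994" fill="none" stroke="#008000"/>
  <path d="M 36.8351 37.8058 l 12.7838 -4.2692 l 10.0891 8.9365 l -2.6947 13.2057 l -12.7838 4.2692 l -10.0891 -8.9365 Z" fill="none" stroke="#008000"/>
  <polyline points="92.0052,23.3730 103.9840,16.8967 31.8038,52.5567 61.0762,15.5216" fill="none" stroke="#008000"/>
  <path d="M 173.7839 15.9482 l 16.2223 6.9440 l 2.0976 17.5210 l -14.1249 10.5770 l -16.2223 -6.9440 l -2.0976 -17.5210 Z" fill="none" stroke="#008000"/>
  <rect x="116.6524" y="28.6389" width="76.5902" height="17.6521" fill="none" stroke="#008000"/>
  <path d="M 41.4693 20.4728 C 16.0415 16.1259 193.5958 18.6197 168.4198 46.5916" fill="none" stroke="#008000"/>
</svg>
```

G21
G90
G0 X287.3207 Y60.0748
M3 S530
G01 X284.6471 Y68.3034 F1723
G01 X277.6474 Y73.3890
G01 X268.9952 Y73.3890
G01 X261.9955 Y68.3034
G01 X259.3219 Y60.0748
G01 X261.9955 Y51.8462
G01 X268.9952 Y46.7606
G01 X277.6474 Y46.7606
G01 X284.6471 Y51.8462
G01 X287.3207 Y60.0748
M5
G0 X36.8351 Y38.9478
M3 S530
G01 X49.6189 Y43.2170 F1723
G01 X59.7080 Y34.2805
G01 X57.0133 Y21.0748
G01 X44.2295 Y16.8056
G01 X34.1404 Y25.7421
G01 X36.8351 Y38.9478
M5
G0 X92.0052 Y53.3806
M3 S530
G01 X103.9840 Y59.8569 F1723
G01 X31.8038 Y24.1969
G01 X61.0762 Y61.2320
M5
G0 X173.7839 Y60.8054
M3 S530
G01 X190.0062 Y53.8614 F1723
G01 X192.1038 Y36.3404
G01 X177.9789 Y25.7634
G01 X161.7566 Y32.7074
G01 X159.6590 Y50.2284
G01 X173.7839 Y60.8054
M5
G0 X116.6524 Y48.1147
M3 S530
G01 X193.2426 Y48.1147 F1723
G01 X193.2426 Y30.4626
G01 X116.6524 Y30.4626
G01 X116.6524 Y48.1147
M5
G0 X41.4693 Y56.2808
M3 S530
G01 X47.3248 Y57.9190 F1723
G01 X82.4218 Y57.0208
G01 X127.2860 Y52.6916
G01 X162.4435 Y44.0369
G01 X168.4198 Y30.1620
M5
G0 X0.0000 Y0.0000

Since the viewBox matches the mm dimensions, user units are millimetres directly. The only transform is the Y-flip y_m = 76.7536 − y_svg.

Shape 1 is a circle drawn with `<circle>`. Its stroke #008000 means score at S530, F1723. After flipping Y the toolpath is (287.3207,60.0748) → (284.6471,68.3034) → (277.6474,73.3890) → (268.9952,73.3890) → (261.9955,68.3034) → (259.3219,60.0748) → (261.9955,51.8462) → (268.9952,46.7606) → (277.6474,46.7606) → (284.6471,51.8462) → (287.3207,60.0748), returning to the start.

Shape 2 is a regular polygon drawn with `<path>`. Its stroke #008000 means score at S530, F1723. After flipping Y the toolpath is (36.8351,38.9478) → (49.6189,43.2170) → (59.7080,34.2805) → (57.0133,21.0748) → (44.2295,16.8056) → (34.1404,25.7421) → (36.8351,38.9478), returning to the start.

Shape 3 is a open polyline drawn with `<polyline>`. Its stroke #008000 means score at S530, F1723. After flipping Y the toolpath is (92.0052,53.3806) → (103.9840,59.8569) → (31.8038,24.1969) → (61.0762,61.2320).

Shape 4 is a regular polygon drawn with `<path>`. Its stroke #008000 means score at S530, F1723. After flipping Y the toolpath is (173.7839,60.8054) → (190.0062,53.8614) → (192.1038,36.3404) → (177.9789,25.7634) → (161.7566,32.7074) → (159.6590,50.2284) → (173.7839,60.8054), returning to the start.

Shape 5 is a rectangle drawn with `<rect>`. Its stroke #008000 means score at S530, F1723. After flipping Y the toolpath is (116.6524,48.1147) → (193.2426,48.1147) → (193.2426,30.4626) → (116.6524,30.4626) → (116.6524,48.1147), returning to the start.

Shape 6 is a cubic bezier drawn with `<path>`. Its stroke #008000 means score at S530, F1723. After flipping Y the toolpath is (41.4693,56.2808) → (47.3248,57.9190) → (82.4218,57.0208) → (127.2860,52.6916) → (162.4435,44.0369) → (168.4198,30.1620).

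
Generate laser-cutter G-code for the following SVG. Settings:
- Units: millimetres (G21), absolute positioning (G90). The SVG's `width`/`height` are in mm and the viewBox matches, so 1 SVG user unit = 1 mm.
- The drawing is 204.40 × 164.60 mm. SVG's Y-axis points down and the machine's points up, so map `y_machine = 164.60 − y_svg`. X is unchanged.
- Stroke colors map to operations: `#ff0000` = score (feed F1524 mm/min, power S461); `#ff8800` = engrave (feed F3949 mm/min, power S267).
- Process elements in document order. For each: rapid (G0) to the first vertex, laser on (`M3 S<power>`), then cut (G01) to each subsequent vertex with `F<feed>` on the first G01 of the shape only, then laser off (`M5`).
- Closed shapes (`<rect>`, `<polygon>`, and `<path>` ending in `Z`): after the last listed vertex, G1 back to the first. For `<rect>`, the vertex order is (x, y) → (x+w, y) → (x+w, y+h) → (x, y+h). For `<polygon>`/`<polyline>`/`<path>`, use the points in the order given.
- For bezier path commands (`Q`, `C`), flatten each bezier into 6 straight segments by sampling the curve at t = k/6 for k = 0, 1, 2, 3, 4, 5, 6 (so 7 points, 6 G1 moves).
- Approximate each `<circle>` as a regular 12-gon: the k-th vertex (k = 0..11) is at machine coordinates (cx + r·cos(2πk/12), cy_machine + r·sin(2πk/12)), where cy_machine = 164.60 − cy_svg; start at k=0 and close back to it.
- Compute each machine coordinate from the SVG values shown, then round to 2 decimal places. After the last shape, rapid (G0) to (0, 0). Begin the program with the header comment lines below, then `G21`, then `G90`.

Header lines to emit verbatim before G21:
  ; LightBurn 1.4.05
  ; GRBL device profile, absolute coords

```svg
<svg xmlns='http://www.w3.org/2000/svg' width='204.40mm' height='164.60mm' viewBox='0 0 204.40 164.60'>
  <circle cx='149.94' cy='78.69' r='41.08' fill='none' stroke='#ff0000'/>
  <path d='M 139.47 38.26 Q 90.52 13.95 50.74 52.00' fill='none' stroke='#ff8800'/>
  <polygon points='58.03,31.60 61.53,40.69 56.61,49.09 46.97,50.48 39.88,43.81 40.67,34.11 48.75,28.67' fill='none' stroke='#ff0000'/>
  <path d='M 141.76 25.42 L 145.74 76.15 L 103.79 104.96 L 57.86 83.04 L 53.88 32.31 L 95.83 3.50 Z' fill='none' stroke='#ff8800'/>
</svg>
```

; LightBurn 1.4.05
; GRBL device profile, absolute coords
G21
G90
G0 X191.02 Y85.91
M3 S461
G01 X185.52 Y106.45 F1524
G01 X170.48 Y121.49
G01 X149.94 Y126.99
G01 X129.40 Y121.49
G01 X114.36 Y106.45
G01 X108.86 Y85.91
G01 X114.36 Y65.37
G01 X129.40 Y50.33
G01 X149.94 Y44.83
G01 X170.48 Y50.33
G01 X185.52 Y65.37
G01 X191.02 Y85.91
M5
G0 X139.47 Y126.34
M3 S267
G01 X123.41 Y132.71 F3949
G01 X107.86 Y135.62
G01 X92.81 Y135.06
G01 X78.28 Y131.04
G01 X64.25 Y123.55
G01 X50.74 Y112.60
M5
G0 X58.03 Y133.00
M3 S461
G01 X61.53 Y123.91 F1524
G01 X56.61 Y115.51
G01 X46.97 Y114.12
G01 X39.88 Y120.79
G01 X40.67 Y130.49
G01 X48.75 Y135.93
G01 X58.03 Y133.00
M5
G0 X141.76 Y139.18
M3 S267
G01 X145.74 Y88.45 F3949
G01 X103.79 Y59.64
G01 X57.86 Y81.56
G01 X53.88 Y132.29
G01 X95.83 Y161.10
G01 X141.76 Y139.18
M5
G0 X0.00 Y0.00

1 u = 1 mm; y_m = 164.60 − y.

[1] `<circle>` circle, #ff0000→score S461 F1524: (191.02,85.91) → (185.52,106.45) → (170.48,121.49) → (149.94,126.99) → (129.40,121.49) → (114.36,106.45) → (108.86,85.91) → (114.36,65.37) → (129.40,50.33) → (149.94,44.83) → (170.48,50.33) → (185.52,65.37) → (191.02,85.91) (closed)

[2] `<path>` quadratic bezier, #ff8800→engrave S267 F3949: (139.47,126.34) → (123.41,132.71) → (107.86,135.62) → (92.81,135.06) → (78.28,131.04) → (64.25,123.55) → (50.74,112.60)

[3] `<polygon>` regular polygon, #ff0000→score S461 F1524: (58.03,133.00) → (61.53,123.91) → (56.61,115.51) → (46.97,114.12) → (39.88,120.79) → (40.67,130.49) → (48.75,135.93) → (58.03,133.00) (closed)

[4] `<path>` regular polygon, #ff8800→engrave S267 F3949: (141.76,139.18) → (145.74,88.45) → (103.79,59.64) → (57.86,81.56) → (53.88,132.29) → (95.83,161.10) → (141.76,139.18) (closed)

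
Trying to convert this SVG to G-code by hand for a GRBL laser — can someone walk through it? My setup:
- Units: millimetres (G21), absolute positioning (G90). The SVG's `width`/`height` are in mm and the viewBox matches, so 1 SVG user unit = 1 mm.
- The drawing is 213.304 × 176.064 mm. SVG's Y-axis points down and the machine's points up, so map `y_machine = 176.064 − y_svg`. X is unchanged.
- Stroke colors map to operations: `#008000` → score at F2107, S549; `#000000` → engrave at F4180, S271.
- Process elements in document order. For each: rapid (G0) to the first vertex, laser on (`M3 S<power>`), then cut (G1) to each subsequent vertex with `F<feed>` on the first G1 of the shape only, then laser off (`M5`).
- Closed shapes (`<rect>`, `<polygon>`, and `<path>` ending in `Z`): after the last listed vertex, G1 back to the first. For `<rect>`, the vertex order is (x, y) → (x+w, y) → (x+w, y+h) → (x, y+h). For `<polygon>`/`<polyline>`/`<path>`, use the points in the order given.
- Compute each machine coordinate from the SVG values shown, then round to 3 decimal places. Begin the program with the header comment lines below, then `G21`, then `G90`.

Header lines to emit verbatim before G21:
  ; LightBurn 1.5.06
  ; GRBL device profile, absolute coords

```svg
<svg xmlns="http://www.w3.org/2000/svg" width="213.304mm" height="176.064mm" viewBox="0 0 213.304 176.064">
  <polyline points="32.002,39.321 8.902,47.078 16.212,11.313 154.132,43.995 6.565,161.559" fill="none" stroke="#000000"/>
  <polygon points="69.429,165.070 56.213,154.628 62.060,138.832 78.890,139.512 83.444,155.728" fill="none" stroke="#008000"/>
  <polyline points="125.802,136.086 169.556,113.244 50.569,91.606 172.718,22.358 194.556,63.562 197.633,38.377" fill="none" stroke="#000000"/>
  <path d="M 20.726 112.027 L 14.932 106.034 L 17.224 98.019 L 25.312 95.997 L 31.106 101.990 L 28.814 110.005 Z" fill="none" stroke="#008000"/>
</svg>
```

; LightBurn 1.5.06
; GRBL device profile, absolute coords
G21
G90
G0 X32.002 Y136.743
M3 S271
G1 X8.902 Y128.986 F4180
G1 X16.212 Y164.751
G1 X154.132 Y132.069
G1 X6.565 Y14.505
M5
G0 X69.429 Y10.994
M3 S549
G1 X56.213 Y21.436 F2107
G1 X62.060 Y37.232
G1 X78.890 Y36.552
G1 X83.444 Y20.336
G1 X69.429 Y10.994
M5
G0 X125.802 Y39.978
M3 S271
G1 X169.556 Y62.820 F4180
G1 X50.569 Y84.458
G1 X172.718 Y153.706
G1 X194.556 Y112.502
G1 X197.633 Y137.687
M5
G0 X20.726 Y64.037
M3 S549
G1 X14.932 Y70.030 F2107
G1 X17.224 Y78.045
G1 X25.312 Y80.067
G1 X31.106 Y74.074
G1 X28.814 Y66.059
G1 X20.726 Y64.037
M5

viewBox `0 0 213.304 176.064` with mm width/height → 1 unit = 1 mm. Flip: y_m = 176.064 − y_svg.

**Shape 1** — `<polyline>` open polyline, stroke `#000000` → engrave (S271, F4180). Machine vertices: (32.002,136.743) → (8.902,128.986) → (16.212,164.751) → (154.132,132.069) → (6.565,14.505). Open path.

**Shape 2** — `<polygon>` regular polygon, stroke `#008000` → score (S549, F2107). Machine vertices: (69.429,10.994) → (56.213,21.436) → (62.060,37.232) → (78.890,36.552) → (83.444,20.336) → (69.429,10.994). Closed: final G1 returns to the first vertex.

**Shape 3** — `<polyline>` open polyline, stroke `#000000` → engrave (S271, F4180). Machine vertices: (125.802,39.978) → (169.556,62.820) → (50.569,84.458) → (172.718,153.706) → (194.556,112.502) → (197.633,137.687). Open path.

**Shape 4** — `<path>` regular polygon, stroke `#008000` → score (S549, F2107). Machine vertices: (20.726,64.037) → (14.932,70.030) → (17.224,78.045) → (25.312,80.067) → (31.106,74.074) → (28.814,66.059) → (20.726,64.037). Closed: final G1 returns to the first vertex.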